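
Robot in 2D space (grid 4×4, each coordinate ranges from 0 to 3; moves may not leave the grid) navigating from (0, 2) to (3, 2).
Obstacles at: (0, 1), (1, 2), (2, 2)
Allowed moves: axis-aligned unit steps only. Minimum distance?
5
(one shortest path: (0, 2) → (0, 3) → (1, 3) → (2, 3) → (3, 3) → (3, 2))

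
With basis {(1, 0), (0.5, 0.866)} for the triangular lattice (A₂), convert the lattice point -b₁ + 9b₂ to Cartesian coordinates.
(3.5, 7.794)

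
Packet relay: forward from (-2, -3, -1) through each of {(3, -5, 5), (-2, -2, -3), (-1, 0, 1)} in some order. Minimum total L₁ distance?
23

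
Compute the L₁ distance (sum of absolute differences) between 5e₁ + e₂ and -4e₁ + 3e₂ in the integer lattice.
11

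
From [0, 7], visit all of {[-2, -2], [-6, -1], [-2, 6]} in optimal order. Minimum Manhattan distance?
16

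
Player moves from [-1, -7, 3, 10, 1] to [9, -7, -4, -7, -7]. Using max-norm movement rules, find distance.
17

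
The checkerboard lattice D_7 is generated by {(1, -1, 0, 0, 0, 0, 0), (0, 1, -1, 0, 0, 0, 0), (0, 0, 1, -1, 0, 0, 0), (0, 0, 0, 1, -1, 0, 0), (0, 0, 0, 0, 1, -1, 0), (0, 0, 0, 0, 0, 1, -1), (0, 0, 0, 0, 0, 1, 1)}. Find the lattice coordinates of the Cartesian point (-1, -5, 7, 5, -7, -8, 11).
-b₁ - 6b₂ + b₃ + 6b₄ - b₅ - 10b₆ + b₇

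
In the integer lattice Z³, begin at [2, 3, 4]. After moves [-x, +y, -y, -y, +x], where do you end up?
(2, 2, 4)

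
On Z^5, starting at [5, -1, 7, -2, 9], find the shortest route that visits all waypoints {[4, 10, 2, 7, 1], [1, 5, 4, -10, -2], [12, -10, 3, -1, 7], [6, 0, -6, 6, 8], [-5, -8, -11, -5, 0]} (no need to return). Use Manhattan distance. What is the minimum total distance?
155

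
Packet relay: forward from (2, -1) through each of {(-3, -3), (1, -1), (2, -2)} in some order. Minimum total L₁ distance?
9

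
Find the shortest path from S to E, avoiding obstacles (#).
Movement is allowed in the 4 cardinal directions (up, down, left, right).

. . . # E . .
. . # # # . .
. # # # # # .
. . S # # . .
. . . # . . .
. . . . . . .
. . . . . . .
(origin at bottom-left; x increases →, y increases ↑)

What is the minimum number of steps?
13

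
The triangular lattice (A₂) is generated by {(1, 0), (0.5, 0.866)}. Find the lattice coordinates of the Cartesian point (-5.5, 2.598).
-7b₁ + 3b₂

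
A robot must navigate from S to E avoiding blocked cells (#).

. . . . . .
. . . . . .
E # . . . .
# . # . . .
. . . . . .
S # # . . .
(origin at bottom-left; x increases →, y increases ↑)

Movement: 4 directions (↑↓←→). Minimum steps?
11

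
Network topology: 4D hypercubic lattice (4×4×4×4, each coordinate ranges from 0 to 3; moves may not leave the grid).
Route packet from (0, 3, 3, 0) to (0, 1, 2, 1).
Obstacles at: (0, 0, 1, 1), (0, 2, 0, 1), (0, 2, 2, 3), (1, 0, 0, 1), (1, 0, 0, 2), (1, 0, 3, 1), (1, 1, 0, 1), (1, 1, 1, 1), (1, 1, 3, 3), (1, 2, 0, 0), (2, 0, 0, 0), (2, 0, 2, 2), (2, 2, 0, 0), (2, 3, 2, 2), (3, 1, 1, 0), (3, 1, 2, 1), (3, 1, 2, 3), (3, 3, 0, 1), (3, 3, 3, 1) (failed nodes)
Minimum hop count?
4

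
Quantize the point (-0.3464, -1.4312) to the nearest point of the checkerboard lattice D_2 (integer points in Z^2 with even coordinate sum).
(0, -2)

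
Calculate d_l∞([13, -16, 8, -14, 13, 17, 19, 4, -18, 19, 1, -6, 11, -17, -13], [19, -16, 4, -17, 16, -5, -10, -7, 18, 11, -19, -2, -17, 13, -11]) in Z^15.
36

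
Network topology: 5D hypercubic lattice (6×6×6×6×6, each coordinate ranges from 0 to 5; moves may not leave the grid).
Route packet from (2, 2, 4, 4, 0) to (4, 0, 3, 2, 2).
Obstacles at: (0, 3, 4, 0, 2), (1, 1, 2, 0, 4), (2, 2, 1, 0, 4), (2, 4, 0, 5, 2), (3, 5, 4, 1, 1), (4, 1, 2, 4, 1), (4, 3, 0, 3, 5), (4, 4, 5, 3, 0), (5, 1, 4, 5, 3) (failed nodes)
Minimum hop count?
9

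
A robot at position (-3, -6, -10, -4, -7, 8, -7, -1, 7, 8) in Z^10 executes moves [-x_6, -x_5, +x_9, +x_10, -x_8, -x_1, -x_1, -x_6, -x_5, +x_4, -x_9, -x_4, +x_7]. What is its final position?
(-5, -6, -10, -4, -9, 6, -6, -2, 7, 9)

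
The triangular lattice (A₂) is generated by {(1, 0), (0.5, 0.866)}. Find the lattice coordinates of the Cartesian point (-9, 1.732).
-10b₁ + 2b₂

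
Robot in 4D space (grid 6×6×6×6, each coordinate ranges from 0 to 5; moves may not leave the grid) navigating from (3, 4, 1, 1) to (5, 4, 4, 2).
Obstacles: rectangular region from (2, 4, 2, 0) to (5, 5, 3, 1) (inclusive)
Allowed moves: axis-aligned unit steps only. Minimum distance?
6
(one shortest path: (3, 4, 1, 1) → (4, 4, 1, 1) → (5, 4, 1, 1) → (5, 4, 1, 2) → (5, 4, 2, 2) → (5, 4, 3, 2) → (5, 4, 4, 2))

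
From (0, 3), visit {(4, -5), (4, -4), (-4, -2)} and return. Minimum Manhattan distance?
32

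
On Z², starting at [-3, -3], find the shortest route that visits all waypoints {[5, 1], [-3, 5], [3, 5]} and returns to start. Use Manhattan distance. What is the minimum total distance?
32
(one optimal route: (-3, -3) → (5, 1) → (3, 5) → (-3, 5) → (-3, -3))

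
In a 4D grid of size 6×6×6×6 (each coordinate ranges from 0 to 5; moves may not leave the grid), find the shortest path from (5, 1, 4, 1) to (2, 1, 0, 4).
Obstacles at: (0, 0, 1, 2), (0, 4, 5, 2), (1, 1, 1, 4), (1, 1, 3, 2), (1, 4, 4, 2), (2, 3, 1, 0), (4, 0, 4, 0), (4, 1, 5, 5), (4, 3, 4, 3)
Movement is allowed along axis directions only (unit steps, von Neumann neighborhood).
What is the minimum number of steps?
10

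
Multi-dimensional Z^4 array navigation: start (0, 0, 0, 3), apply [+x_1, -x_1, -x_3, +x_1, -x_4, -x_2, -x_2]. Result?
(1, -2, -1, 2)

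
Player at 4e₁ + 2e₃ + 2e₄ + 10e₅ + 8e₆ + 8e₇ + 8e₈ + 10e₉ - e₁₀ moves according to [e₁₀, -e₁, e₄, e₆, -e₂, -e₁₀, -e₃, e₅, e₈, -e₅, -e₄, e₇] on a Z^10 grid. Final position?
(3, -1, 1, 2, 10, 9, 9, 9, 10, -1)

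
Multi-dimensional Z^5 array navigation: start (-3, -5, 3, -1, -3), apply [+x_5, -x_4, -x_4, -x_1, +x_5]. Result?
(-4, -5, 3, -3, -1)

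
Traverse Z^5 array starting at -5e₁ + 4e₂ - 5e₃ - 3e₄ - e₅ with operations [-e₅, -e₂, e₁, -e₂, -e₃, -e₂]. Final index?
(-4, 1, -6, -3, -2)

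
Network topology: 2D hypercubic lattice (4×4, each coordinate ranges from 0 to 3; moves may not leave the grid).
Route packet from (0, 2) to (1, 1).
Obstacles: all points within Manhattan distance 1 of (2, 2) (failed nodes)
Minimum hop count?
2
(one shortest path: (0, 2) → (0, 1) → (1, 1))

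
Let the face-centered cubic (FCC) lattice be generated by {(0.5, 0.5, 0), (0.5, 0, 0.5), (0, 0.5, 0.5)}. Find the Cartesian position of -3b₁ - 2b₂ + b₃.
(-2.5, -1, -0.5)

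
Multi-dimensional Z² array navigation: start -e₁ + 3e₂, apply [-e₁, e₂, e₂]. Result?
(-2, 5)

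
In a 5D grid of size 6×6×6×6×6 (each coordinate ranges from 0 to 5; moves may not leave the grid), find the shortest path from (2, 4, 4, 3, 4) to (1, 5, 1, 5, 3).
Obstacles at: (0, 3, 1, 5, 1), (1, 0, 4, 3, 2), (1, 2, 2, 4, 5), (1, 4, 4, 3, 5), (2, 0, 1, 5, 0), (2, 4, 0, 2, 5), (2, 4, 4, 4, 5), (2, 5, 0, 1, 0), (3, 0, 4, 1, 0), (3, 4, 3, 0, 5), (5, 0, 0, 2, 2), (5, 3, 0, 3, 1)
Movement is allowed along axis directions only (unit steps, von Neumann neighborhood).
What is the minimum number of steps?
8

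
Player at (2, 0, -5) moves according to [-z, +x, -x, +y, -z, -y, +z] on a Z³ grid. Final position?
(2, 0, -6)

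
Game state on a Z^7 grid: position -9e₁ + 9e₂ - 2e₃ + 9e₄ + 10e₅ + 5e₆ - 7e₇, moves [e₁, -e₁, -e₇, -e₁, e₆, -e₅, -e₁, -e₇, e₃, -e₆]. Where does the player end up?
(-11, 9, -1, 9, 9, 5, -9)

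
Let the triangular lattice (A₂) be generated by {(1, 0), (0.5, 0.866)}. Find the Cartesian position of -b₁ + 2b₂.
(0, 1.732)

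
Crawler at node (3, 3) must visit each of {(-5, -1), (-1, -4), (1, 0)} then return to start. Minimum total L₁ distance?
30
(one optimal route: (3, 3) → (-5, -1) → (-1, -4) → (1, 0) → (3, 3))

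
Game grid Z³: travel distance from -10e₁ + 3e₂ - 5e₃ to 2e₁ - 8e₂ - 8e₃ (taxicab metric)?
26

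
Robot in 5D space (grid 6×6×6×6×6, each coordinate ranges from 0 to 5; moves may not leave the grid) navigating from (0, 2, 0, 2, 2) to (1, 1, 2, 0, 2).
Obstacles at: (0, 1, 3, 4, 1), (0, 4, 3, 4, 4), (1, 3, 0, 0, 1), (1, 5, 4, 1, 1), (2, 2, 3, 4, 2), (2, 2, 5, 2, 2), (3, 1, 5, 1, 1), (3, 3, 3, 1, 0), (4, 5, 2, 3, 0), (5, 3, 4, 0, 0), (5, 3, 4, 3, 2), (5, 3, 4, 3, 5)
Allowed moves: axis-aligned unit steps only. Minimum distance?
6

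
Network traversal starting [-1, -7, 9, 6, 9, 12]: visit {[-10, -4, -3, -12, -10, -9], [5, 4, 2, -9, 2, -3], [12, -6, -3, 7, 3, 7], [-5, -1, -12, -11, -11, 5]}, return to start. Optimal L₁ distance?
244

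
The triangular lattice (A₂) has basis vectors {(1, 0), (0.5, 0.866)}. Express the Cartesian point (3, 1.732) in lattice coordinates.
2b₁ + 2b₂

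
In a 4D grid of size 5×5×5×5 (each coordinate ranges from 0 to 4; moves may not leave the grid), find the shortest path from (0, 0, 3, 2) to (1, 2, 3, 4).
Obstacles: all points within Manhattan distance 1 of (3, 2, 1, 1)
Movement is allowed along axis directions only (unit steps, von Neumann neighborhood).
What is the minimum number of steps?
5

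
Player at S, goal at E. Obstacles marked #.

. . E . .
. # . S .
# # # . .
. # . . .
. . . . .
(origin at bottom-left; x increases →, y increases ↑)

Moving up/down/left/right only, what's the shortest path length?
2
(one shortest path: (3, 3) → (2, 3) → (2, 4))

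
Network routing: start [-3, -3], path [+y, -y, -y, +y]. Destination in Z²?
(-3, -3)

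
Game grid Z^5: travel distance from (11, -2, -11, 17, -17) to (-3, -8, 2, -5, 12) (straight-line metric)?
41.5452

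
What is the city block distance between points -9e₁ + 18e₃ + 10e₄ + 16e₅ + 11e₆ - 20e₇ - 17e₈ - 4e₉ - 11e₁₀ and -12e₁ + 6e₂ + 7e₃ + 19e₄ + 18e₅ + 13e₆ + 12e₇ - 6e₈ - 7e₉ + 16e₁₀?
106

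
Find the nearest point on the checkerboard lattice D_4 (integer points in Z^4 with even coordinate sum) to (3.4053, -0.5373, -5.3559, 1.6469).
(3, 0, -5, 2)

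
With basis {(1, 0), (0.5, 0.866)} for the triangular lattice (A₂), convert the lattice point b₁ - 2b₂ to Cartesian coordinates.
(0, -1.732)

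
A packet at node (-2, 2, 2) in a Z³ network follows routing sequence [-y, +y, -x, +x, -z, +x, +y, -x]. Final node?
(-2, 3, 1)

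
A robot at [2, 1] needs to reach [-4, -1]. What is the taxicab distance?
8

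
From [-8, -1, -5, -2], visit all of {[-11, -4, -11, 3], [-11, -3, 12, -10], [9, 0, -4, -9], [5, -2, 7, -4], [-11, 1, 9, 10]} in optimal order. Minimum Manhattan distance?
126
(one optimal route: (-8, -1, -5, -2) → (-11, -4, -11, 3) → (-11, 1, 9, 10) → (-11, -3, 12, -10) → (5, -2, 7, -4) → (9, 0, -4, -9))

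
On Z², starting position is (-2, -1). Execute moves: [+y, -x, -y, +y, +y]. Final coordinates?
(-3, 1)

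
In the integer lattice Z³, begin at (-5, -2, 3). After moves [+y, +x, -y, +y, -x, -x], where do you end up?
(-6, -1, 3)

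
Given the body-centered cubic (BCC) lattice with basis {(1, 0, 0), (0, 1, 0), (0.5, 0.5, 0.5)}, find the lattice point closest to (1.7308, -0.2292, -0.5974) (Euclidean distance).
(1.5, -0.5, -0.5)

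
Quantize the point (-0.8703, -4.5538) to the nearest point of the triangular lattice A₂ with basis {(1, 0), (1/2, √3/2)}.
(-0.5, -4.33)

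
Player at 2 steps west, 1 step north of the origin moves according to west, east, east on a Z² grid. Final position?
(-1, 1)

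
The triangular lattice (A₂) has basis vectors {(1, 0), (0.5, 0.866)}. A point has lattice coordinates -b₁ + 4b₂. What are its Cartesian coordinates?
(1, 3.464)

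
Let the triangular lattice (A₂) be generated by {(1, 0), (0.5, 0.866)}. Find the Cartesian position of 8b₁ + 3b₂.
(9.5, 2.598)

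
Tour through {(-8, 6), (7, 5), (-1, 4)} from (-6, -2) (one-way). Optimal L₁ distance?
28
(one optimal route: (-6, -2) → (-8, 6) → (-1, 4) → (7, 5))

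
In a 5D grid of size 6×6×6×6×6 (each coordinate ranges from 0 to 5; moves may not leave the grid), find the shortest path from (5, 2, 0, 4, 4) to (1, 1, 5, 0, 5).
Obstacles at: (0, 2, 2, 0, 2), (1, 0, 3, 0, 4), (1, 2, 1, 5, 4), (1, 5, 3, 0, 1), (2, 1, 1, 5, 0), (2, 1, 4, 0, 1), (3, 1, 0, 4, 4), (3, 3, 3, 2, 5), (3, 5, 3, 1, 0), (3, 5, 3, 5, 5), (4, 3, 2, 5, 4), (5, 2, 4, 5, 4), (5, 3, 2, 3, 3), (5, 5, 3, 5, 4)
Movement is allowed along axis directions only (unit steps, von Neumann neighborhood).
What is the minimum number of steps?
15
(one shortest path: (5, 2, 0, 4, 4) → (4, 2, 0, 4, 4) → (3, 2, 0, 4, 4) → (2, 2, 0, 4, 4) → (1, 2, 0, 4, 4) → (1, 1, 0, 4, 4) → (1, 1, 1, 4, 4) → (1, 1, 2, 4, 4) → (1, 1, 3, 4, 4) → (1, 1, 4, 4, 4) → (1, 1, 5, 4, 4) → (1, 1, 5, 3, 4) → (1, 1, 5, 2, 4) → (1, 1, 5, 1, 4) → (1, 1, 5, 0, 4) → (1, 1, 5, 0, 5))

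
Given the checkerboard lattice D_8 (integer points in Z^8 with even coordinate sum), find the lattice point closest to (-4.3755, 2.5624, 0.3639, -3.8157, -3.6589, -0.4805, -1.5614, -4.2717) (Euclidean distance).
(-4, 3, 0, -4, -4, -1, -2, -4)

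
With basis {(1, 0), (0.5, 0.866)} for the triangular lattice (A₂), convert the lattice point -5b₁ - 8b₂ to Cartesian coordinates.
(-9, -6.928)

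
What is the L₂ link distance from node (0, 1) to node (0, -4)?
5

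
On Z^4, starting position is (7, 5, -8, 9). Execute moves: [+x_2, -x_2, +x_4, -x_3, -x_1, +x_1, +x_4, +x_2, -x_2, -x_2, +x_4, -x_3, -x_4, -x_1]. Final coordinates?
(6, 4, -10, 11)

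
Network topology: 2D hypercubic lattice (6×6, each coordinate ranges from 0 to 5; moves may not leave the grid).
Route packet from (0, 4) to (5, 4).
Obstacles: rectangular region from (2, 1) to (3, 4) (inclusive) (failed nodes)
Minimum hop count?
7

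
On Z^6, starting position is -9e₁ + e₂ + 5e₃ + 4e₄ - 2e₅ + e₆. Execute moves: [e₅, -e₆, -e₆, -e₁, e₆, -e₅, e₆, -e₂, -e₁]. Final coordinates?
(-11, 0, 5, 4, -2, 1)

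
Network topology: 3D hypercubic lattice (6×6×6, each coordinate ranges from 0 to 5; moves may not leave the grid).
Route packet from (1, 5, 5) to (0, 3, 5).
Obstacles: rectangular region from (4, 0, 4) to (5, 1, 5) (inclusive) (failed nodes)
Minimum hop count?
3
(one shortest path: (1, 5, 5) → (0, 5, 5) → (0, 4, 5) → (0, 3, 5))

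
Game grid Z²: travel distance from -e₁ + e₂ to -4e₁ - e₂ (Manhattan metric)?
5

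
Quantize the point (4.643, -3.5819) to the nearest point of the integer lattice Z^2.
(5, -4)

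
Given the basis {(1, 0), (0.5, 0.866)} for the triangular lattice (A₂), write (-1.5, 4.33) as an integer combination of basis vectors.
-4b₁ + 5b₂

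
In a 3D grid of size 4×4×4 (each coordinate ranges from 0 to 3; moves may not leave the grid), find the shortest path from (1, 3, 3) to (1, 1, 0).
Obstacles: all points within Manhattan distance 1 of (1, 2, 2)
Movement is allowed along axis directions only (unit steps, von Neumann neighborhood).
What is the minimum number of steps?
7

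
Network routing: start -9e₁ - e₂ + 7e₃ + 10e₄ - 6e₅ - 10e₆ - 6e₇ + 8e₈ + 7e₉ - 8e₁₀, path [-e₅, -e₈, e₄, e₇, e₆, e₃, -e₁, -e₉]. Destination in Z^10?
(-10, -1, 8, 11, -7, -9, -5, 7, 6, -8)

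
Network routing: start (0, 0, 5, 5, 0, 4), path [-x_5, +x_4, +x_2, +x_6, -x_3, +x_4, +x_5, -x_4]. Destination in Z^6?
(0, 1, 4, 6, 0, 5)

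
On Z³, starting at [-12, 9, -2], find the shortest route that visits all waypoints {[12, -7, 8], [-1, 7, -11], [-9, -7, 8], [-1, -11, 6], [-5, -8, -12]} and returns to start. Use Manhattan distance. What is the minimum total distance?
136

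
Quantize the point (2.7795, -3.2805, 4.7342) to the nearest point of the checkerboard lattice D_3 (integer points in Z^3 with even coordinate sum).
(3, -4, 5)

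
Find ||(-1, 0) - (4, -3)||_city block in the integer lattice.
8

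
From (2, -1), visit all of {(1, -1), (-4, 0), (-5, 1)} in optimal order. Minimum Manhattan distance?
9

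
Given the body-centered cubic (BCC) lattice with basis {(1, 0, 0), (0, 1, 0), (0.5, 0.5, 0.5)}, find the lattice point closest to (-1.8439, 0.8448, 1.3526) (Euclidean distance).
(-2, 1, 1)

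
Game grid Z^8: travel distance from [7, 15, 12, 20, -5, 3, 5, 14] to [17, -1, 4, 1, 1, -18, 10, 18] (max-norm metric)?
21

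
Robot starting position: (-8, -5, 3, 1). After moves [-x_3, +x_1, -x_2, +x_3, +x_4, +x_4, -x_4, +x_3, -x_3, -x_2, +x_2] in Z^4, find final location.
(-7, -6, 3, 2)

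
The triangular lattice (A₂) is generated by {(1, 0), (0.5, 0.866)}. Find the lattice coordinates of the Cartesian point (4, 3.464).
2b₁ + 4b₂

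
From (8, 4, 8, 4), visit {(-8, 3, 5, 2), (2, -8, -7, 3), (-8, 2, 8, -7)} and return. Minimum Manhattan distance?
110
(one optimal route: (8, 4, 8, 4) → (2, -8, -7, 3) → (-8, 3, 5, 2) → (-8, 2, 8, -7) → (8, 4, 8, 4))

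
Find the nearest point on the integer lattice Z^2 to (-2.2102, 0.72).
(-2, 1)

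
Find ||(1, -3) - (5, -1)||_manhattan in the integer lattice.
6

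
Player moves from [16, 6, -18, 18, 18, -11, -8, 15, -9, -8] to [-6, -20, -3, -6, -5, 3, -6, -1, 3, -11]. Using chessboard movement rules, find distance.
26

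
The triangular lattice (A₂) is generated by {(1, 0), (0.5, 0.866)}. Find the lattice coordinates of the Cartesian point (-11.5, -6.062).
-8b₁ - 7b₂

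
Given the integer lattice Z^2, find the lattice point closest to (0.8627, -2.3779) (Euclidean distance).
(1, -2)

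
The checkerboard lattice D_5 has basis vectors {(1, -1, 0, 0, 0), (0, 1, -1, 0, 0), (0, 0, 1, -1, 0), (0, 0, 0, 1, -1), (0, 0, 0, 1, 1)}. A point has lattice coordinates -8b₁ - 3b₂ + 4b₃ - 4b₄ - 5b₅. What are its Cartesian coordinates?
(-8, 5, 7, -13, -1)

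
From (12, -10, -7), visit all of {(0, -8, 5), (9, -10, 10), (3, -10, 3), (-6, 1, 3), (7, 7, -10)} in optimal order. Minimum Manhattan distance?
89
(one optimal route: (12, -10, -7) → (9, -10, 10) → (3, -10, 3) → (0, -8, 5) → (-6, 1, 3) → (7, 7, -10))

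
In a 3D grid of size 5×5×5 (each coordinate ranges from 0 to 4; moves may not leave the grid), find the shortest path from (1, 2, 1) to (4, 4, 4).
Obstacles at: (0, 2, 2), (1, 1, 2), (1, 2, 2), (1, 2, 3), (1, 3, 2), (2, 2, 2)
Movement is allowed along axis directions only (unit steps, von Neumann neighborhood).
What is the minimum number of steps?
8
(one shortest path: (1, 2, 1) → (2, 2, 1) → (3, 2, 1) → (4, 2, 1) → (4, 3, 1) → (4, 4, 1) → (4, 4, 2) → (4, 4, 3) → (4, 4, 4))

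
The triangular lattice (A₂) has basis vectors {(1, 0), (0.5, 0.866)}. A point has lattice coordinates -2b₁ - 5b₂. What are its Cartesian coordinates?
(-4.5, -4.33)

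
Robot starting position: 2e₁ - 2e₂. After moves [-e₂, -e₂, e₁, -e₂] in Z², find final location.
(3, -5)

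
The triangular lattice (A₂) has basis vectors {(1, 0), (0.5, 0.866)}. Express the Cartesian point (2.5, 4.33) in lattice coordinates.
5b₂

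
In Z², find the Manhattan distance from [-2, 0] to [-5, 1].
4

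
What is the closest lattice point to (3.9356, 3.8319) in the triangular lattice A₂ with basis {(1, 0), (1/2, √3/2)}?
(4, 3.464)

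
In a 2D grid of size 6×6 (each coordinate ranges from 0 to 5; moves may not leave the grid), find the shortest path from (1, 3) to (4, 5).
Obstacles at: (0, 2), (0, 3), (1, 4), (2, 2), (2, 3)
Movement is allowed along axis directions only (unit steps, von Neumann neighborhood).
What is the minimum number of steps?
9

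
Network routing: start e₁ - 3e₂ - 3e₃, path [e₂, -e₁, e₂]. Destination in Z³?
(0, -1, -3)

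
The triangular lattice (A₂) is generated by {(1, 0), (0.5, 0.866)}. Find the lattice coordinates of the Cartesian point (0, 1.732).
-b₁ + 2b₂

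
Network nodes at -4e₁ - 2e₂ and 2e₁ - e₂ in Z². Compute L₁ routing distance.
7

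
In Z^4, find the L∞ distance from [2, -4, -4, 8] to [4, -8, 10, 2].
14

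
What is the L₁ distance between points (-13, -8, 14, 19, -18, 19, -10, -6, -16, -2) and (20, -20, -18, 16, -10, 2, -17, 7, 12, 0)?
155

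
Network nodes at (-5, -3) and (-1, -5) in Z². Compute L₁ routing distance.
6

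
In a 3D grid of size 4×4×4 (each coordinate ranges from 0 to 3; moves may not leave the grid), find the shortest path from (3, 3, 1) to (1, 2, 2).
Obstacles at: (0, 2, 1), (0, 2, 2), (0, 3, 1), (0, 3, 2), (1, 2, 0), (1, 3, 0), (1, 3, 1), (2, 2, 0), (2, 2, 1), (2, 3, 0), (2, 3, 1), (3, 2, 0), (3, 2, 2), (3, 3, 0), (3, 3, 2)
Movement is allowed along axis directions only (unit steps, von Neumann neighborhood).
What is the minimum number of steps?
6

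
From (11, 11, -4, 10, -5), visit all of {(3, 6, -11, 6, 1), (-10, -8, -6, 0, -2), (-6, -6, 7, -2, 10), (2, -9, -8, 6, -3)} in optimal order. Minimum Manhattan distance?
108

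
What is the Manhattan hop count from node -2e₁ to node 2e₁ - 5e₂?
9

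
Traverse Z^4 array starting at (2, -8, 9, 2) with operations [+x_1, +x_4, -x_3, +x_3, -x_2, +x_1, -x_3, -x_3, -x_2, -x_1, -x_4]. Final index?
(3, -10, 7, 2)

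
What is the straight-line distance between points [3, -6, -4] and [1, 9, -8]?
15.6525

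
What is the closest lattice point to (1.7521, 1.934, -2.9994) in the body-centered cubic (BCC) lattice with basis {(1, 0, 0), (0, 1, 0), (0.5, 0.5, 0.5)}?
(2, 2, -3)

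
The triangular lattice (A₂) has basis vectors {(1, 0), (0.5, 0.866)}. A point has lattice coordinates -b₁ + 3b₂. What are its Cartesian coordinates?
(0.5, 2.598)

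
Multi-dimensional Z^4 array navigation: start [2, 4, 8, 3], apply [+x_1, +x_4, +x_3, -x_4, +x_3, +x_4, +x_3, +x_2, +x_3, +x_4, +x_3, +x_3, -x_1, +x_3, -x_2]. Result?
(2, 4, 15, 5)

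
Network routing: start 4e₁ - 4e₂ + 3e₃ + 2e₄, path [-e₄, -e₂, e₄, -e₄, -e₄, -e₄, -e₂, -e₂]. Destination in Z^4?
(4, -7, 3, -1)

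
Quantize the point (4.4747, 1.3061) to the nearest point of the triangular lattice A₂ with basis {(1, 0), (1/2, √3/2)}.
(4.5, 0.866)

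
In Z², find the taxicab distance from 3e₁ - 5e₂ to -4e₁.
12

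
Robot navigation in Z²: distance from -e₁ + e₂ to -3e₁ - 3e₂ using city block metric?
6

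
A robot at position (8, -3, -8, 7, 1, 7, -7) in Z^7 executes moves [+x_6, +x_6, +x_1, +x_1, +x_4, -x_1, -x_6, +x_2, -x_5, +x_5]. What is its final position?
(9, -2, -8, 8, 1, 8, -7)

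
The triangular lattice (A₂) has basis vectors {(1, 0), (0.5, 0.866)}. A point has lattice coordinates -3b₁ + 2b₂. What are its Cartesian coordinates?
(-2, 1.732)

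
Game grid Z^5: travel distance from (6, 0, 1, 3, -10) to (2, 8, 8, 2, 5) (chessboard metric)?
15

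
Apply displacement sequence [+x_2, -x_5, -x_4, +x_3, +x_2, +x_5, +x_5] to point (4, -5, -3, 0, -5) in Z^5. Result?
(4, -3, -2, -1, -4)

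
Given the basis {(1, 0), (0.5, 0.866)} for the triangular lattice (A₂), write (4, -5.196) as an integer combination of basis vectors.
7b₁ - 6b₂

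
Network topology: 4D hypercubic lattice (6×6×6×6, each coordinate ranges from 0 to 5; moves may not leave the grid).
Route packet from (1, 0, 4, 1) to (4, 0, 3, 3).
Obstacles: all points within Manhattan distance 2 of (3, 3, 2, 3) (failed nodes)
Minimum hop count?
6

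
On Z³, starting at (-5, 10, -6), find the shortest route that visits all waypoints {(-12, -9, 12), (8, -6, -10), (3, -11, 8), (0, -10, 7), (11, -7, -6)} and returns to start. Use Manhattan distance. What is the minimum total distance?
134
(one optimal route: (-5, 10, -6) → (-12, -9, 12) → (0, -10, 7) → (3, -11, 8) → (11, -7, -6) → (8, -6, -10) → (-5, 10, -6))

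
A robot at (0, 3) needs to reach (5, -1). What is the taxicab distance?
9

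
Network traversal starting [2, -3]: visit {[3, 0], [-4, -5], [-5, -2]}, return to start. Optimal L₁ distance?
26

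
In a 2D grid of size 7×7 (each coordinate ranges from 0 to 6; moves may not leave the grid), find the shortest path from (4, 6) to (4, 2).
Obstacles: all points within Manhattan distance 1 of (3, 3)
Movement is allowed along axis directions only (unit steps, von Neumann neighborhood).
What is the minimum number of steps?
6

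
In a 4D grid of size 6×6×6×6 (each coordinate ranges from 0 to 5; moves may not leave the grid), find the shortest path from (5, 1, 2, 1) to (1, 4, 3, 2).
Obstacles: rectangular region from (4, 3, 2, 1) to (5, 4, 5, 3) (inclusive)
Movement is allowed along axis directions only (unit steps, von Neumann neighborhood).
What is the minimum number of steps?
9
(one shortest path: (5, 1, 2, 1) → (4, 1, 2, 1) → (3, 1, 2, 1) → (2, 1, 2, 1) → (1, 1, 2, 1) → (1, 2, 2, 1) → (1, 3, 2, 1) → (1, 4, 2, 1) → (1, 4, 3, 1) → (1, 4, 3, 2))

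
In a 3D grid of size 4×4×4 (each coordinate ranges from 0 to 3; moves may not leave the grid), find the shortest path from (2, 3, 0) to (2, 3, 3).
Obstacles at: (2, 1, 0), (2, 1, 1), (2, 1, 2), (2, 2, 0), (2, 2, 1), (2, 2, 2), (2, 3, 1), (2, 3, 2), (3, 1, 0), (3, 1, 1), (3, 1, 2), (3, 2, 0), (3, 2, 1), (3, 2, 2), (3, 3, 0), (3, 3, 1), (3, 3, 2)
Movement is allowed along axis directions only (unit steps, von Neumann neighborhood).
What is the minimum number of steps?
5
(one shortest path: (2, 3, 0) → (1, 3, 0) → (1, 3, 1) → (1, 3, 2) → (1, 3, 3) → (2, 3, 3))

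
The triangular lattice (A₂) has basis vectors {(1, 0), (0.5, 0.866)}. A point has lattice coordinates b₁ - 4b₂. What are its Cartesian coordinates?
(-1, -3.464)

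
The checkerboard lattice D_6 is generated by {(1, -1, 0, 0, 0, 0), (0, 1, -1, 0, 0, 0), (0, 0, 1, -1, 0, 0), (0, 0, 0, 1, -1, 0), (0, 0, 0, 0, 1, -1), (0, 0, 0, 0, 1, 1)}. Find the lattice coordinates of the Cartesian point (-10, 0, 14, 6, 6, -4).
-10b₁ - 10b₂ + 4b₃ + 10b₄ + 10b₅ + 6b₆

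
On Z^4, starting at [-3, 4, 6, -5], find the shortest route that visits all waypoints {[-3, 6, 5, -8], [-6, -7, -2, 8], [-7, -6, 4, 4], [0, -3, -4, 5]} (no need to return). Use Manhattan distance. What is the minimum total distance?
62
(one optimal route: (-3, 4, 6, -5) → (-3, 6, 5, -8) → (-7, -6, 4, 4) → (-6, -7, -2, 8) → (0, -3, -4, 5))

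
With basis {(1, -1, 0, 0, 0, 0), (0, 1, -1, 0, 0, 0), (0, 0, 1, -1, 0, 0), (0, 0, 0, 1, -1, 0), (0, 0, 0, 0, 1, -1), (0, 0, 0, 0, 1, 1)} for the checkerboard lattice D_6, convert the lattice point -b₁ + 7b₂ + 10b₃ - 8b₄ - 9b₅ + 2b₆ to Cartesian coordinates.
(-1, 8, 3, -18, 1, 11)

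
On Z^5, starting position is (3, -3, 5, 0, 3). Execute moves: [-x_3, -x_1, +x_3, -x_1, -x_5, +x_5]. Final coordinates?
(1, -3, 5, 0, 3)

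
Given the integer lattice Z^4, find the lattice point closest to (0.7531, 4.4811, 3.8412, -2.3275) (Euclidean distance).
(1, 4, 4, -2)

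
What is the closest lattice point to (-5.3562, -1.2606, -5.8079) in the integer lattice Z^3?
(-5, -1, -6)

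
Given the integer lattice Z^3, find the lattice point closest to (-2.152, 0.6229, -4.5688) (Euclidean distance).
(-2, 1, -5)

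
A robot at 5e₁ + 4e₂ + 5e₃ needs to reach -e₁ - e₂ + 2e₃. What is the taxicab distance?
14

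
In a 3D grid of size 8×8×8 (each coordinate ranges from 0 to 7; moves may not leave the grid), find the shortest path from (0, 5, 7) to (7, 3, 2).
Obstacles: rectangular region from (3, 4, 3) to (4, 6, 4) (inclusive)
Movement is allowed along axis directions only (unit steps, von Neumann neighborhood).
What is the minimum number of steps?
14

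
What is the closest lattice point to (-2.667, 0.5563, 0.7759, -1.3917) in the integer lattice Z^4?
(-3, 1, 1, -1)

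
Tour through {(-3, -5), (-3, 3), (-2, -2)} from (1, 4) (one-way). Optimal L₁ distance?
15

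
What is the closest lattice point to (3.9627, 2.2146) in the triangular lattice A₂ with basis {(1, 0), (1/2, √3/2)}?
(4, 1.732)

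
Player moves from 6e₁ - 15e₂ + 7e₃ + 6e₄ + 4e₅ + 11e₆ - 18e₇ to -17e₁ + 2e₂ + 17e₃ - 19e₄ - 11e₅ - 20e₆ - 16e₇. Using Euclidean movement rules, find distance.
52.2781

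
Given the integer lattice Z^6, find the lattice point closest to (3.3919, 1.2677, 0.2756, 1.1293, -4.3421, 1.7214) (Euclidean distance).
(3, 1, 0, 1, -4, 2)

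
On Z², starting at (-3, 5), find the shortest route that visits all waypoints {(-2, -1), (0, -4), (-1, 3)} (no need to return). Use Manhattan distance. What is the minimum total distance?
14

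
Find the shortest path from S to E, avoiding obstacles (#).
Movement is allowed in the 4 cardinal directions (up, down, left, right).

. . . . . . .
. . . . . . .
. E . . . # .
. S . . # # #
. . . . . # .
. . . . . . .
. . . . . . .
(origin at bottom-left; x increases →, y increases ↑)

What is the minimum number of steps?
1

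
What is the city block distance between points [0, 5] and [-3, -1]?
9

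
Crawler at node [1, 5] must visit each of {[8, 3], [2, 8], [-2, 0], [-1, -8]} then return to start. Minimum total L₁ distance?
52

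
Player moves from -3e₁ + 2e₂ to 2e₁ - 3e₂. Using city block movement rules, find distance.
10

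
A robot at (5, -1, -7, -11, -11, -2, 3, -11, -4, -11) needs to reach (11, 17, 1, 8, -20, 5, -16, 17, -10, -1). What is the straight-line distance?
46.8615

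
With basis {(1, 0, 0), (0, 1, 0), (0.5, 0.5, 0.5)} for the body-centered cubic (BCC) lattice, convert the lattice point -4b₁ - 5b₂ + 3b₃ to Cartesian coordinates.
(-2.5, -3.5, 1.5)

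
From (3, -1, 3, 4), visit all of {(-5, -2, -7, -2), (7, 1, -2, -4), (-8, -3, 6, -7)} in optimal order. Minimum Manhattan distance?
63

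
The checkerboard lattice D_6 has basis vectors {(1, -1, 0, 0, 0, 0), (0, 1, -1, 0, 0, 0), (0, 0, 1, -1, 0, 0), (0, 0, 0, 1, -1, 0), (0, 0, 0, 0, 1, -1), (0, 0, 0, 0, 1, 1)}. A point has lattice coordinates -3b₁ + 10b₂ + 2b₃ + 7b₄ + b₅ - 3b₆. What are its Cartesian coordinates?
(-3, 13, -8, 5, -9, -4)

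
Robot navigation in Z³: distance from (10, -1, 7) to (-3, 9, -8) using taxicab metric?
38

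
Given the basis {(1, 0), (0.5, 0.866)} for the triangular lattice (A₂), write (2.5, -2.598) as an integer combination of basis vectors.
4b₁ - 3b₂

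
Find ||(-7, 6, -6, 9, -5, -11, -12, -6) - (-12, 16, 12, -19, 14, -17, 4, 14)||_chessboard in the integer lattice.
28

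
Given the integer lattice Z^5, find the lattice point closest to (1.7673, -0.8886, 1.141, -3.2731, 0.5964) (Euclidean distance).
(2, -1, 1, -3, 1)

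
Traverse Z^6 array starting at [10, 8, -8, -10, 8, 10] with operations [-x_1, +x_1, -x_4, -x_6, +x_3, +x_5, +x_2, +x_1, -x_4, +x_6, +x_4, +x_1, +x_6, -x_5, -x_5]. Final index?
(12, 9, -7, -11, 7, 11)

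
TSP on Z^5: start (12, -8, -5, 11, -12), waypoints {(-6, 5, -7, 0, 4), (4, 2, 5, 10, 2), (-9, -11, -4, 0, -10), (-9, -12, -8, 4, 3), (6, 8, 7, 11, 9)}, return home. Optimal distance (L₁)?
192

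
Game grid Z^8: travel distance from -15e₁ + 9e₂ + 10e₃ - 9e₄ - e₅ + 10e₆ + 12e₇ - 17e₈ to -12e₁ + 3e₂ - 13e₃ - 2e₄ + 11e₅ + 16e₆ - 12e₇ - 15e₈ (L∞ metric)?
24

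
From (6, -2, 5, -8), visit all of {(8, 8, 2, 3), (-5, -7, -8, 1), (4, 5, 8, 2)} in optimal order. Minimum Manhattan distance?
76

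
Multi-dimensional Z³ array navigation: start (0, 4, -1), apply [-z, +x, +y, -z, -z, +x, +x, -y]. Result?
(3, 4, -4)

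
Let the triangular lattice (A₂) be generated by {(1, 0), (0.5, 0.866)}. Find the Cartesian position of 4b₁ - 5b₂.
(1.5, -4.33)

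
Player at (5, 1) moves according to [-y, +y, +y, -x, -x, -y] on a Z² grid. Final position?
(3, 1)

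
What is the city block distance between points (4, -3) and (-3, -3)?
7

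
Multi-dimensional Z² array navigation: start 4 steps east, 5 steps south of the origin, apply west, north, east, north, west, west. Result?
(2, -3)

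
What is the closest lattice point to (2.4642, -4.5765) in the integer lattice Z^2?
(2, -5)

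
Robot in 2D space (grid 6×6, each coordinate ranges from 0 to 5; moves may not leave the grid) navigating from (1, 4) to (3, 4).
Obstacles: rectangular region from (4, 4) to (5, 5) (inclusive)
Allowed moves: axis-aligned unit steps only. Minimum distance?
2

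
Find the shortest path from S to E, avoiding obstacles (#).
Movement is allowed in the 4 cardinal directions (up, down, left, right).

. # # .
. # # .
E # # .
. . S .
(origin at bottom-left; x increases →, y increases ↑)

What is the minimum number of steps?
3
(one shortest path: (2, 0) → (1, 0) → (0, 0) → (0, 1))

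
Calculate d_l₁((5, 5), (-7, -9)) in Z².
26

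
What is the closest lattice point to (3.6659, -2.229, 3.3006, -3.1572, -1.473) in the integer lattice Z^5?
(4, -2, 3, -3, -1)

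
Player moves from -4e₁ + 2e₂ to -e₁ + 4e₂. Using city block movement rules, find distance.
5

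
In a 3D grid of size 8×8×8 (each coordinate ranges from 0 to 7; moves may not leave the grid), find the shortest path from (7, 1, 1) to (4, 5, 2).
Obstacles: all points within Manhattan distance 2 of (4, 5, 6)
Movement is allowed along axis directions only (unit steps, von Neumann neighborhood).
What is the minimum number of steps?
8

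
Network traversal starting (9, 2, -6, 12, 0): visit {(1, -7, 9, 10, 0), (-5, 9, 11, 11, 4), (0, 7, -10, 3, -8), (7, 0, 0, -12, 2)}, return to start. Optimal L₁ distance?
194
(one optimal route: (9, 2, -6, 12, 0) → (0, 7, -10, 3, -8) → (-5, 9, 11, 11, 4) → (1, -7, 9, 10, 0) → (7, 0, 0, -12, 2) → (9, 2, -6, 12, 0))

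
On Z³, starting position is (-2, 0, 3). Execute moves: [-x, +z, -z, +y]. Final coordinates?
(-3, 1, 3)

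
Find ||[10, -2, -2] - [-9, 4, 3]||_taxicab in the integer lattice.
30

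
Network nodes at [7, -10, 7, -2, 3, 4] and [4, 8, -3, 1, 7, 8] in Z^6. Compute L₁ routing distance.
42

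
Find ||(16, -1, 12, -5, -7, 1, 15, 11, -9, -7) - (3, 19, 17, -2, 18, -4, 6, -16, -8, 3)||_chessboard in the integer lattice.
27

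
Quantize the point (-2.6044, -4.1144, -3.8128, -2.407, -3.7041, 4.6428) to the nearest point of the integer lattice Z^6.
(-3, -4, -4, -2, -4, 5)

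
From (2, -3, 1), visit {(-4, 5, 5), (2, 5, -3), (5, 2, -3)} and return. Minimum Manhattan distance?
50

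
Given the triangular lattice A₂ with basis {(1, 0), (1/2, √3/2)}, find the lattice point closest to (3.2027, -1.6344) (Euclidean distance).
(3, -1.732)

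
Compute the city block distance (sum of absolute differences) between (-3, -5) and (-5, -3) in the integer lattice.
4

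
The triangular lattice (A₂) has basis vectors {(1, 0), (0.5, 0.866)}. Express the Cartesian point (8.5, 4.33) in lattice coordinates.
6b₁ + 5b₂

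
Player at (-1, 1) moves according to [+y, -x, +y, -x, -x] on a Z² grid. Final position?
(-4, 3)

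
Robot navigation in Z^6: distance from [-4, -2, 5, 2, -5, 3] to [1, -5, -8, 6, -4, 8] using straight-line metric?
15.6525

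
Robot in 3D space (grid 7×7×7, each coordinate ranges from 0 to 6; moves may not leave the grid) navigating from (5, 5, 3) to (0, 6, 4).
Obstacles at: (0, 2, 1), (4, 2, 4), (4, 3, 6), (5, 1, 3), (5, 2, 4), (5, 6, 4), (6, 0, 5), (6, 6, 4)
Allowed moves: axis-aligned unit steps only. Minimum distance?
7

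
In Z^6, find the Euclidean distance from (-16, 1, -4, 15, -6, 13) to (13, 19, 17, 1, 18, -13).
55.263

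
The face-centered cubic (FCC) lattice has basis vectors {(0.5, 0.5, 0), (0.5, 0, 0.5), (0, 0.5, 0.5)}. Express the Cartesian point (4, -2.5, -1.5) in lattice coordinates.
3b₁ + 5b₂ - 8b₃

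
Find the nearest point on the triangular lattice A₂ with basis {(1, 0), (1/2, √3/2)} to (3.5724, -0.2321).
(4, 0)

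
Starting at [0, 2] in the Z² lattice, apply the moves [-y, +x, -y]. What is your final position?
(1, 0)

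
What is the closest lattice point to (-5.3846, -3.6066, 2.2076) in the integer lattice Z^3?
(-5, -4, 2)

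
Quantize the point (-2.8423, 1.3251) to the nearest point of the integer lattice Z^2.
(-3, 1)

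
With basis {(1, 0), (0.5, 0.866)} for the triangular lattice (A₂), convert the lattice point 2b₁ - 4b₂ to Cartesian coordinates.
(0, -3.464)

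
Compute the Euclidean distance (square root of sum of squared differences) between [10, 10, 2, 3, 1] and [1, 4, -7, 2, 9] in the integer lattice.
16.2173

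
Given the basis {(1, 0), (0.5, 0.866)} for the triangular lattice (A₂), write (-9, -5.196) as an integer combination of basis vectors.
-6b₁ - 6b₂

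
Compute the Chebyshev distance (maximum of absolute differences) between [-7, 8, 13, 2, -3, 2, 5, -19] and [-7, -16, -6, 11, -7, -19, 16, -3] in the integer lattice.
24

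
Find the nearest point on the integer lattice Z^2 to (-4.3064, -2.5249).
(-4, -3)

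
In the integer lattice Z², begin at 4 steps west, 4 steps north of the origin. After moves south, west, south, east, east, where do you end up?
(-3, 2)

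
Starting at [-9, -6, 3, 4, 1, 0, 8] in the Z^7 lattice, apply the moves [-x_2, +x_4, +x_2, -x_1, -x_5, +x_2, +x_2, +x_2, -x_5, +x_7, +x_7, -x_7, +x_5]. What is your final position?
(-10, -3, 3, 5, 0, 0, 9)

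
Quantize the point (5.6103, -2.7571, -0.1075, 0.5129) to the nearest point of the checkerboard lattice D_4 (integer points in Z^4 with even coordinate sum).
(6, -3, 0, 1)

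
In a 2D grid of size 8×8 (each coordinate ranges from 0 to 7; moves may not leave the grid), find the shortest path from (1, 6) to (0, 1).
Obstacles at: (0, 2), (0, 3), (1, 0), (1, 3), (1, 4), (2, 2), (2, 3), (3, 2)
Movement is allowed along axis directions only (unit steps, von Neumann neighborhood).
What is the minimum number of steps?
12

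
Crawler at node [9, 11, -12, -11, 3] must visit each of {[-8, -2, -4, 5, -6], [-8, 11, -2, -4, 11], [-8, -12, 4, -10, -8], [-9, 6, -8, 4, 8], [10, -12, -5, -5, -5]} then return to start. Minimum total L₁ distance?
208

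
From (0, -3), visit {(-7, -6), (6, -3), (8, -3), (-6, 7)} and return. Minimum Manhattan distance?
56
(one optimal route: (0, -3) → (-7, -6) → (-6, 7) → (6, -3) → (8, -3) → (0, -3))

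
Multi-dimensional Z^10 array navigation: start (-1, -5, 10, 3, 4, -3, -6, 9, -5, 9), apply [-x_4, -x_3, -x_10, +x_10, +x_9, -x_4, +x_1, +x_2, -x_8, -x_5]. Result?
(0, -4, 9, 1, 3, -3, -6, 8, -4, 9)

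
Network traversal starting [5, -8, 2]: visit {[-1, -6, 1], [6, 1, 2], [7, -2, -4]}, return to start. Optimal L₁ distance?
46
(one optimal route: (5, -8, 2) → (-1, -6, 1) → (7, -2, -4) → (6, 1, 2) → (5, -8, 2))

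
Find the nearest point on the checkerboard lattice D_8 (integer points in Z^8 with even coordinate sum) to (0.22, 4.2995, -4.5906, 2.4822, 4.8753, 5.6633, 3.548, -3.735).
(0, 4, -5, 2, 5, 6, 4, -4)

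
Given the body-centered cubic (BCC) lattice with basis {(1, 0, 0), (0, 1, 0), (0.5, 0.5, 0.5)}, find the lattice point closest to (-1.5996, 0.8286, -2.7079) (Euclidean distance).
(-1.5, 0.5, -2.5)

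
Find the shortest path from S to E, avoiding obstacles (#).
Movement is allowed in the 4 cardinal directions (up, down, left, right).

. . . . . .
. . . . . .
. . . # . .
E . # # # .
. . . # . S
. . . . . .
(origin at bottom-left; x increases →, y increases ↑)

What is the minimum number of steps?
8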